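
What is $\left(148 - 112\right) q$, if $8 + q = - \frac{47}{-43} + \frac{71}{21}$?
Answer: $- \frac{38208}{301} \approx -126.94$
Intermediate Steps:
$q = - \frac{3184}{903}$ ($q = -8 + \left(- \frac{47}{-43} + \frac{71}{21}\right) = -8 + \left(\left(-47\right) \left(- \frac{1}{43}\right) + 71 \cdot \frac{1}{21}\right) = -8 + \left(\frac{47}{43} + \frac{71}{21}\right) = -8 + \frac{4040}{903} = - \frac{3184}{903} \approx -3.526$)
$\left(148 - 112\right) q = \left(148 - 112\right) \left(- \frac{3184}{903}\right) = 36 \left(- \frac{3184}{903}\right) = - \frac{38208}{301}$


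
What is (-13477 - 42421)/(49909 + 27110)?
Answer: -55898/77019 ≈ -0.72577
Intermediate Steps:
(-13477 - 42421)/(49909 + 27110) = -55898/77019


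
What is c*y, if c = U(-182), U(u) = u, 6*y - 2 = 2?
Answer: -364/3 ≈ -121.33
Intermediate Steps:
y = ⅔ (y = ⅓ + (⅙)*2 = ⅓ + ⅓ = ⅔ ≈ 0.66667)
c = -182
c*y = -182*⅔ = -364/3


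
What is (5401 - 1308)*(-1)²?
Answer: 4093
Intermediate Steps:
(5401 - 1308)*(-1)² = 4093*1 = 4093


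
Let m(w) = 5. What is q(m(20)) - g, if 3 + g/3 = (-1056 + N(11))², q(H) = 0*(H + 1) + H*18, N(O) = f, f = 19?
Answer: -3226008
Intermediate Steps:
N(O) = 19
q(H) = 18*H (q(H) = 0*(1 + H) + 18*H = 0 + 18*H = 18*H)
g = 3226098 (g = -9 + 3*(-1056 + 19)² = -9 + 3*(-1037)² = -9 + 3*1075369 = -9 + 3226107 = 3226098)
q(m(20)) - g = 18*5 - 1*3226098 = 90 - 3226098 = -3226008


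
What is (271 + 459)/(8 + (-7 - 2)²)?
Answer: 730/89 ≈ 8.2022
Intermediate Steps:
(271 + 459)/(8 + (-7 - 2)²) = 730/(8 + (-9)²) = 730/(8 + 81) = 730/89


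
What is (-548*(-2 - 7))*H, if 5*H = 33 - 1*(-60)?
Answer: 458676/5 ≈ 91735.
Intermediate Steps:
H = 93/5 (H = (33 - 1*(-60))/5 = (33 + 60)/5 = (⅕)*93 = 93/5 ≈ 18.600)
(-548*(-2 - 7))*H = -548*(-2 - 7)*(93/5) = -548*(-9)*(93/5) = -137*(-36)*(93/5) = 4932*(93/5) = 458676/5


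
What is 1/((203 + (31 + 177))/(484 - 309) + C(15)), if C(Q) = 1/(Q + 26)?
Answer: 7175/17026 ≈ 0.42141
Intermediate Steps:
C(Q) = 1/(26 + Q)
1/((203 + (31 + 177))/(484 - 309) + C(15)) = 1/((203 + (31 + 177))/(484 - 309) + 1/(26 + 15)) = 1/((203 + 208)/175 + 1/41) = 1/(411*(1/175) + 1/41) = 1/(411/175 + 1/41) = 1/(17026/7175) = 7175/17026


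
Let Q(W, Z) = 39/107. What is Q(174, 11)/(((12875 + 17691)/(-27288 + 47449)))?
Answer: 786279/3270562 ≈ 0.24041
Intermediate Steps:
Q(W, Z) = 39/107 (Q(W, Z) = 39*(1/107) = 39/107)
Q(174, 11)/(((12875 + 17691)/(-27288 + 47449))) = 39/(107*(((12875 + 17691)/(-27288 + 47449)))) = 39/(107*((30566/20161))) = 39/(107*((30566*(1/20161)))) = 39/(107*(30566/20161)) = (39/107)*(20161/30566) = 786279/3270562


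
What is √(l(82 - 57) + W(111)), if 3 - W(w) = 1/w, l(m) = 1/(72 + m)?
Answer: √347935605/10767 ≈ 1.7324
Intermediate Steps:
W(w) = 3 - 1/w
√(l(82 - 57) + W(111)) = √(1/(72 + (82 - 57)) + (3 - 1/111)) = √(1/(72 + 25) + (3 - 1*1/111)) = √(1/97 + (3 - 1/111)) = √(1/97 + 332/111) = √(32315/10767) = √347935605/10767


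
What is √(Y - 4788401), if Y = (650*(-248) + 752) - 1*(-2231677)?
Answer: 6*I*√75477 ≈ 1648.4*I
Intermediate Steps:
Y = 2071229 (Y = (-161200 + 752) + 2231677 = -160448 + 2231677 = 2071229)
√(Y - 4788401) = √(2071229 - 4788401) = √(-2717172) = 6*I*√75477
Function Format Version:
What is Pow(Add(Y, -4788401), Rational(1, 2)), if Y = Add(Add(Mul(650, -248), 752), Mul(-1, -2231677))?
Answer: Mul(6, I, Pow(75477, Rational(1, 2))) ≈ Mul(1648.4, I)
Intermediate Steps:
Y = 2071229 (Y = Add(Add(-161200, 752), 2231677) = Add(-160448, 2231677) = 2071229)
Pow(Add(Y, -4788401), Rational(1, 2)) = Pow(Add(2071229, -4788401), Rational(1, 2)) = Pow(-2717172, Rational(1, 2)) = Mul(6, I, Pow(75477, Rational(1, 2)))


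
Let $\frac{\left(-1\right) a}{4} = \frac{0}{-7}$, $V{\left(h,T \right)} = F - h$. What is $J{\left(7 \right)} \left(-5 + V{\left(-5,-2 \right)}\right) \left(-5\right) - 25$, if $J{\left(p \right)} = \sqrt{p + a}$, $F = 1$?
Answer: $-25 - 5 \sqrt{7} \approx -38.229$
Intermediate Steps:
$V{\left(h,T \right)} = 1 - h$
$a = 0$ ($a = - 4 \frac{0}{-7} = - 4 \cdot 0 \left(- \frac{1}{7}\right) = \left(-4\right) 0 = 0$)
$J{\left(p \right)} = \sqrt{p}$ ($J{\left(p \right)} = \sqrt{p + 0} = \sqrt{p}$)
$J{\left(7 \right)} \left(-5 + V{\left(-5,-2 \right)}\right) \left(-5\right) - 25 = \sqrt{7} \left(-5 + \left(1 - -5\right)\right) \left(-5\right) - 25 = \sqrt{7} \left(-5 + \left(1 + 5\right)\right) \left(-5\right) - 25 = \sqrt{7} \left(-5 + 6\right) \left(-5\right) - 25 = \sqrt{7} \cdot 1 \left(-5\right) - 25 = \sqrt{7} \left(-5\right) - 25 = - 5 \sqrt{7} - 25 = -25 - 5 \sqrt{7}$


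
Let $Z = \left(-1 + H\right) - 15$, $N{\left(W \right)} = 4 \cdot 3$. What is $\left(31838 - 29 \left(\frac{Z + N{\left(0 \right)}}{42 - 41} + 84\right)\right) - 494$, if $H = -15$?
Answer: $29459$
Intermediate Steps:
$N{\left(W \right)} = 12$
$Z = -31$ ($Z = \left(-1 - 15\right) - 15 = -16 - 15 = -31$)
$\left(31838 - 29 \left(\frac{Z + N{\left(0 \right)}}{42 - 41} + 84\right)\right) - 494 = \left(31838 - 29 \left(\frac{-31 + 12}{42 - 41} + 84\right)\right) - 494 = \left(31838 - 29 \left(- \frac{19}{1} + 84\right)\right) - 494 = \left(31838 - 29 \left(\left(-19\right) 1 + 84\right)\right) - 494 = \left(31838 - 29 \left(-19 + 84\right)\right) - 494 = \left(31838 - 1885\right) - 494 = 29953 - 494 = 29459$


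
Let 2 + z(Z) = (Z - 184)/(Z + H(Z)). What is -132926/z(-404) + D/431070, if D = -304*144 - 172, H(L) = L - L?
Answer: 578733907568/2370885 ≈ 2.4410e+5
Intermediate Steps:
H(L) = 0
D = -43948 (D = -43776 - 172 = -43948)
z(Z) = -2 + (-184 + Z)/Z (z(Z) = -2 + (Z - 184)/(Z + 0) = -2 + (-184 + Z)/Z)
-132926/z(-404) + D/431070 = -132926*(-404/(-184 - 1*(-404))) - 43948/431070 = -132926*(-404/(-184 + 404)) - 43948*1/431070 = -132926/((-1/404*220)) - 21974/215535 = -132926/(-55/101) - 21974/215535 = -132926*(-101/55) - 21974/215535 = 13425526/55 - 21974/215535 = 578733907568/2370885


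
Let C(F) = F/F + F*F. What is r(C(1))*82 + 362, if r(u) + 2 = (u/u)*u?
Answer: 362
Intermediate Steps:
C(F) = 1 + F²
r(u) = -2 + u (r(u) = -2 + (u/u)*u = -2 + 1*u = -2 + u)
r(C(1))*82 + 362 = (-2 + (1 + 1²))*82 + 362 = (-2 + (1 + 1))*82 + 362 = (-2 + 2)*82 + 362 = 0*82 + 362 = 0 + 362 = 362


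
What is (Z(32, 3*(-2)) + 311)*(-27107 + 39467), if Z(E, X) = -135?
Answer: 2175360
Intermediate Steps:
(Z(32, 3*(-2)) + 311)*(-27107 + 39467) = (-135 + 311)*(-27107 + 39467) = 176*12360 = 2175360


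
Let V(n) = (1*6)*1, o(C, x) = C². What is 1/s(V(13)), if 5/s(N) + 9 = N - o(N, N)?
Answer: -39/5 ≈ -7.8000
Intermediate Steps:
V(n) = 6 (V(n) = 6*1 = 6)
s(N) = 5/(-9 + N - N²) (s(N) = 5/(-9 + (N - N²)) = 5/(-9 + N - N²))
1/s(V(13)) = 1/(-5/(9 + 6² - 1*6)) = 1/(-5/(9 + 36 - 6)) = 1/(-5/39) = -39/5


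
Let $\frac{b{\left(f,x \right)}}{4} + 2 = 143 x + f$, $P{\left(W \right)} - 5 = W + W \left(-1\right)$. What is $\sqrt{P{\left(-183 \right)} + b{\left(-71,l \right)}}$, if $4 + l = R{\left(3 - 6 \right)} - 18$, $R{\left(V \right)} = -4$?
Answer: $i \sqrt{15159} \approx 123.12 i$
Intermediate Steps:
$P{\left(W \right)} = 5$ ($P{\left(W \right)} = 5 + \left(W + W \left(-1\right)\right) = 5 + \left(W - W\right) = 5 + 0 = 5$)
$l = -26$ ($l = -4 - 22 = -26$)
$b{\left(f,x \right)} = -8 + 4 f + 572 x$ ($b{\left(f,x \right)} = -8 + 4 \left(143 x + f\right) = -8 + 4 \left(f + 143 x\right) = -8 + \left(4 f + 572 x\right) = -8 + 4 f + 572 x$)
$\sqrt{P{\left(-183 \right)} + b{\left(-71,l \right)}} = \sqrt{5 + \left(-8 + 4 \left(-71\right) + 572 \left(-26\right)\right)} = \sqrt{5 - 15164} = \sqrt{-15159} = i \sqrt{15159}$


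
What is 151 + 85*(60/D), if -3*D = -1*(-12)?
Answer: -1124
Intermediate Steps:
D = -4 (D = -(-1)*(-12)/3 = -1/3*12 = -4)
151 + 85*(60/D) = 151 + 85*(60/(-4)) = 151 + 85*(60*(-1/4)) = 151 + 85*(-15) = 151 - 1275 = -1124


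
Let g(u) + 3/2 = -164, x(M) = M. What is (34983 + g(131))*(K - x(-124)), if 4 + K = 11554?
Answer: 406459495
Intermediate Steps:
K = 11550 (K = -4 + 11554 = 11550)
g(u) = -331/2 (g(u) = -3/2 - 164 = -331/2)
(34983 + g(131))*(K - x(-124)) = (34983 - 331/2)*(11550 - 1*(-124)) = 69635*(11550 + 124)/2 = (69635/2)*11674 = 406459495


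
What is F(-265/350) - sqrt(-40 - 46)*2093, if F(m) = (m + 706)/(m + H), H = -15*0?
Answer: -49367/53 - 2093*I*sqrt(86) ≈ -931.45 - 19410.0*I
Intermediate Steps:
H = 0
F(m) = (706 + m)/m (F(m) = (m + 706)/(m + 0) = (706 + m)/m)
F(-265/350) - sqrt(-40 - 46)*2093 = (706 - 265/350)/((-265/350)) - sqrt(-40 - 46)*2093 = (706 - 265*1/350)/((-265*1/350)) - sqrt(-86)*2093 = (706 - 53/70)/(-53/70) - I*sqrt(86)*2093 = -70/53*49367/70 - 2093*I*sqrt(86) = -49367/53 - 2093*I*sqrt(86)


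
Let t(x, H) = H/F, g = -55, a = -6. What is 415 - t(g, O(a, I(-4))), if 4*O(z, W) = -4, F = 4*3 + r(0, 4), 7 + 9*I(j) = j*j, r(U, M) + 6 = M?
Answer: 4151/10 ≈ 415.10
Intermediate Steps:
r(U, M) = -6 + M
I(j) = -7/9 + j²/9 (I(j) = -7/9 + (j*j)/9 = -7/9 + j²/9)
F = 10 (F = 4*3 + (-6 + 4) = 12 - 2 = 10)
O(z, W) = -1 (O(z, W) = (¼)*(-4) = -1)
t(x, H) = H/10
415 - t(g, O(a, I(-4))) = 415 - (-1)/10 = 415 - 1*(-⅒) = 415 + ⅒ = 4151/10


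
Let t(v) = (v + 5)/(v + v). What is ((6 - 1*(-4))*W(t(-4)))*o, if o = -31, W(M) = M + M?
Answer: 155/2 ≈ 77.500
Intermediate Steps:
t(v) = (5 + v)/(2*v) (t(v) = (5 + v)/((2*v)) = (5 + v)*(1/(2*v)) = (5 + v)/(2*v))
W(M) = 2*M
((6 - 1*(-4))*W(t(-4)))*o = ((6 - 1*(-4))*(2*((½)*(5 - 4)/(-4))))*(-31) = ((6 + 4)*(2*((½)*(-¼)*1)))*(-31) = (10*(2*(-⅛)))*(-31) = (10*(-¼))*(-31) = -5/2*(-31) = 155/2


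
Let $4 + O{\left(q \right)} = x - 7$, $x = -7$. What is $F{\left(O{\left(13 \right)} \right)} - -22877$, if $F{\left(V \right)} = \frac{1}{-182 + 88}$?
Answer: $\frac{2150437}{94} \approx 22877.0$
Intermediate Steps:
$O{\left(q \right)} = -18$ ($O{\left(q \right)} = -4 - 14 = -18$)
$F{\left(V \right)} = - \frac{1}{94}$ ($F{\left(V \right)} = \frac{1}{-94} = - \frac{1}{94}$)
$F{\left(O{\left(13 \right)} \right)} - -22877 = - \frac{1}{94} - -22877 = - \frac{1}{94} + 22877 = \frac{2150437}{94}$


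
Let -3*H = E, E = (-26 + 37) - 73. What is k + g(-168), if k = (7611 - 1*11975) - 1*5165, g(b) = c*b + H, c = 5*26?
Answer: -94045/3 ≈ -31348.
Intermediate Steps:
E = -62 (E = 11 - 73 = -62)
c = 130
H = 62/3 (H = -⅓*(-62) = 62/3 ≈ 20.667)
g(b) = 62/3 + 130*b (g(b) = 130*b + 62/3 = 62/3 + 130*b)
k = -9529 (k = (7611 - 11975) - 5165 = -4364 - 5165 = -9529)
k + g(-168) = -9529 + (62/3 + 130*(-168)) = -9529 + (62/3 - 21840) = -9529 - 65458/3 = -94045/3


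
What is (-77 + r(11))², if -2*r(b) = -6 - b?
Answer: 18769/4 ≈ 4692.3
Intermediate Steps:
r(b) = 3 + b/2 (r(b) = -(-6 - b)/2 = 3 + b/2)
(-77 + r(11))² = (-77 + (3 + (½)*11))² = (-77 + (3 + 11/2))² = (-77 + 17/2)² = (-137/2)² = 18769/4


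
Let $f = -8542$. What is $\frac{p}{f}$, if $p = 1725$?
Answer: $- \frac{1725}{8542} \approx -0.20194$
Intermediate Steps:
$\frac{p}{f} = \frac{1725}{-8542} = 1725 \left(- \frac{1}{8542}\right) = - \frac{1725}{8542}$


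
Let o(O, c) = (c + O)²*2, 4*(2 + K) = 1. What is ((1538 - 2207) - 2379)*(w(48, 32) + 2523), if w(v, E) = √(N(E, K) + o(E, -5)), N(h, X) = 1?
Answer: -7690104 - 3048*√1459 ≈ -7.8065e+6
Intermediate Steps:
K = -7/4 (K = -2 + (¼)*1 = -2 + ¼ = -7/4 ≈ -1.7500)
o(O, c) = 2*(O + c)² (o(O, c) = (O + c)²*2 = 2*(O + c)²)
w(v, E) = √(1 + 2*(-5 + E)²) (w(v, E) = √(1 + 2*(E - 5)²) = √(1 + 2*(-5 + E)²))
((1538 - 2207) - 2379)*(w(48, 32) + 2523) = ((1538 - 2207) - 2379)*(√(1 + 2*(-5 + 32)²) + 2523) = (-669 - 2379)*(√(1 + 2*27²) + 2523) = -3048*(√(1 + 2*729) + 2523) = -3048*(√(1 + 1458) + 2523) = -3048*(√1459 + 2523) = -3048*(2523 + √1459) = -7690104 - 3048*√1459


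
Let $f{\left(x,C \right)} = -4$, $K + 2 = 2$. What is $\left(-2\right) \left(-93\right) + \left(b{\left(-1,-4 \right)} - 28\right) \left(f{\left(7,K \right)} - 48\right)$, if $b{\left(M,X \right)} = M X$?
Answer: $1434$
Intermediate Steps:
$K = 0$ ($K = -2 + 2 = 0$)
$\left(-2\right) \left(-93\right) + \left(b{\left(-1,-4 \right)} - 28\right) \left(f{\left(7,K \right)} - 48\right) = \left(-2\right) \left(-93\right) + \left(\left(-1\right) \left(-4\right) - 28\right) \left(-4 - 48\right) = 186 + \left(4 - 28\right) \left(-52\right) = 186 - -1248 = 186 + 1248 = 1434$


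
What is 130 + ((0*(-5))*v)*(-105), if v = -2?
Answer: 130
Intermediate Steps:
130 + ((0*(-5))*v)*(-105) = 130 + ((0*(-5))*(-2))*(-105) = 130 + (0*(-2))*(-105) = 130 + 0*(-105) = 130 + 0 = 130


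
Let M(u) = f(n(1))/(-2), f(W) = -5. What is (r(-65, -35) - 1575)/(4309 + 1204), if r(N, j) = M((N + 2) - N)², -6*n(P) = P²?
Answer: -6275/22052 ≈ -0.28455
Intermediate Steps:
n(P) = -P²/6
M(u) = 5/2 (M(u) = -5/(-2) = -5*(-½) = 5/2)
r(N, j) = 25/4 (r(N, j) = (5/2)² = 25/4)
(r(-65, -35) - 1575)/(4309 + 1204) = (25/4 - 1575)/(4309 + 1204) = -6275/4/5513 = -6275/4*1/5513 = -6275/22052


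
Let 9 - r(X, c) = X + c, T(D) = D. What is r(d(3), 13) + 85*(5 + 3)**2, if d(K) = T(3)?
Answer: 5433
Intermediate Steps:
d(K) = 3
r(X, c) = 9 - X - c (r(X, c) = 9 - (X + c) = 9 + (-X - c) = 9 - X - c)
r(d(3), 13) + 85*(5 + 3)**2 = (9 - 1*3 - 1*13) + 85*(5 + 3)**2 = (9 - 3 - 13) + 85*8**2 = -7 + 85*64 = -7 + 5440 = 5433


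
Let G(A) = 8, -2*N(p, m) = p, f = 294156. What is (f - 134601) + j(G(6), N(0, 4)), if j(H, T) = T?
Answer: 159555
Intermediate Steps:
N(p, m) = -p/2
(f - 134601) + j(G(6), N(0, 4)) = (294156 - 134601) - ½*0 = 159555 + 0 = 159555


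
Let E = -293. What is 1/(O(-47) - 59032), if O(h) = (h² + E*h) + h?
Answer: -1/43099 ≈ -2.3202e-5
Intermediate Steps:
O(h) = h² - 292*h (O(h) = (h² - 293*h) + h = h² - 292*h)
1/(O(-47) - 59032) = 1/(-47*(-292 - 47) - 59032) = 1/(-47*(-339) - 59032) = 1/(15933 - 59032) = 1/(-43099) = -1/43099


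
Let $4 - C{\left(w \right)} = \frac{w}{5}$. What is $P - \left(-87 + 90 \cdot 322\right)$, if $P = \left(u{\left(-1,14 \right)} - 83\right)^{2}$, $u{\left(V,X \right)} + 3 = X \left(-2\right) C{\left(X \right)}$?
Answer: $- \frac{364721}{25} \approx -14589.0$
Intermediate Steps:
$C{\left(w \right)} = 4 - \frac{w}{5}$
$u{\left(V,X \right)} = -3 - 2 X \left(4 - \frac{X}{5}\right)$ ($u{\left(V,X \right)} = -3 + X \left(-2\right) \left(4 - \frac{X}{5}\right) = -3 + - 2 X \left(4 - \frac{X}{5}\right) = -3 - 2 X \left(4 - \frac{X}{5}\right)$)
$P = \frac{357604}{25}$ ($P = \left(\left(-3 + \frac{2}{5} \cdot 14 \left(-20 + 14\right)\right) - 83\right)^{2} = \left(\left(-3 + \frac{2}{5} \cdot 14 \left(-6\right)\right) - 83\right)^{2} = \left(\left(-3 - \frac{168}{5}\right) - 83\right)^{2} = \left(- \frac{183}{5} - 83\right)^{2} = \left(- \frac{598}{5}\right)^{2} = \frac{357604}{25} \approx 14304.0$)
$P - \left(-87 + 90 \cdot 322\right) = \frac{357604}{25} - \left(-87 + 90 \cdot 322\right) = \frac{357604}{25} - \left(-87 + 28980\right) = \frac{357604}{25} - 28893 = - \frac{364721}{25}$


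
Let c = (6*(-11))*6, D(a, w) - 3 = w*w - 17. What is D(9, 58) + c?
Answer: 2954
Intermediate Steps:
D(a, w) = -14 + w² (D(a, w) = 3 + (w*w - 17) = 3 + (w² - 17) = 3 + (-17 + w²) = -14 + w²)
c = -396 (c = -66*6 = -396)
D(9, 58) + c = (-14 + 58²) - 396 = (-14 + 3364) - 396 = 3350 - 396 = 2954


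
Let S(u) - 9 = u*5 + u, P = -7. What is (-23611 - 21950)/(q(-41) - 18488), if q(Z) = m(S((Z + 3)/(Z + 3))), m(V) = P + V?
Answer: 15187/6160 ≈ 2.4654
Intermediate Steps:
S(u) = 9 + 6*u (S(u) = 9 + (u*5 + u) = 9 + (5*u + u) = 9 + 6*u)
m(V) = -7 + V
q(Z) = 8 (q(Z) = -7 + (9 + 6*((Z + 3)/(Z + 3))) = -7 + (9 + 6*((3 + Z)/(3 + Z))) = -7 + (9 + 6*1) = -7 + (9 + 6) = -7 + 15 = 8)
(-23611 - 21950)/(q(-41) - 18488) = (-23611 - 21950)/(8 - 18488) = -45561/(-18480) = -45561*(-1/18480) = 15187/6160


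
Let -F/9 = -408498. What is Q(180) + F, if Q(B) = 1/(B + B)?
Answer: 1323533521/360 ≈ 3.6765e+6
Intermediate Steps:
F = 3676482 (F = -9*(-408498) = 3676482)
Q(B) = 1/(2*B)
Q(180) + F = (½)/180 + 3676482 = (½)*(1/180) + 3676482 = 1/360 + 3676482 = 1323533521/360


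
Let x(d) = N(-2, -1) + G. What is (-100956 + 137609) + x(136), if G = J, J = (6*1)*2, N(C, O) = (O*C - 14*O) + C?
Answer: 36679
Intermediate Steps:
N(C, O) = C - 14*O + C*O (N(C, O) = (C*O - 14*O) + C = (-14*O + C*O) + C = C - 14*O + C*O)
J = 12 (J = 6*2 = 12)
G = 12
x(d) = 26 (x(d) = (-2 - 14*(-1) - 2*(-1)) + 12 = (-2 + 14 + 2) + 12 = 14 + 12 = 26)
(-100956 + 137609) + x(136) = (-100956 + 137609) + 26 = 36653 + 26 = 36679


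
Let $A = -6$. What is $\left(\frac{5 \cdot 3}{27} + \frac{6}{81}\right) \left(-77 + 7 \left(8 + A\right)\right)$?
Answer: $- \frac{119}{3} \approx -39.667$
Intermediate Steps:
$\left(\frac{5 \cdot 3}{27} + \frac{6}{81}\right) \left(-77 + 7 \left(8 + A\right)\right) = \left(\frac{5 \cdot 3}{27} + \frac{6}{81}\right) \left(-77 + 7 \left(8 - 6\right)\right) = \left(15 \cdot \frac{1}{27} + 6 \cdot \frac{1}{81}\right) \left(-77 + 7 \cdot 2\right) = \left(\frac{5}{9} + \frac{2}{27}\right) \left(-77 + 14\right) = \frac{17}{27} \left(-63\right) = - \frac{119}{3}$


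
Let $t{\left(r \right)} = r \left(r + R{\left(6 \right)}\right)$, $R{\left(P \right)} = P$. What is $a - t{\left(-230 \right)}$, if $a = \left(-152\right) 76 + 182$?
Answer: $-62890$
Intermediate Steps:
$a = -11370$ ($a = -11552 + 182 = -11370$)
$t{\left(r \right)} = r \left(6 + r\right)$ ($t{\left(r \right)} = r \left(r + 6\right) = r \left(6 + r\right)$)
$a - t{\left(-230 \right)} = -11370 - - 230 \left(6 - 230\right) = -11370 - \left(-230\right) \left(-224\right) = -11370 - 51520 = -62890$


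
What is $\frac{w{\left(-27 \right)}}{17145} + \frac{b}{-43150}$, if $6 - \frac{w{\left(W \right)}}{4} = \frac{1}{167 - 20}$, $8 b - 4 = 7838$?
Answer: $- \frac{1854782543}{87001273800} \approx -0.021319$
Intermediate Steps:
$b = \frac{3921}{4}$ ($b = \frac{1}{2} + \frac{1}{8} \cdot 7838 = \frac{1}{2} + \frac{3919}{4} = \frac{3921}{4} \approx 980.25$)
$w{\left(W \right)} = \frac{3524}{147}$ ($w{\left(W \right)} = 24 - \frac{4}{167 - 20} = 24 - \frac{4}{147} = \frac{3524}{147}$)
$\frac{w{\left(-27 \right)}}{17145} + \frac{b}{-43150} = \frac{3524}{147 \cdot 17145} + \frac{3921}{4 \left(-43150\right)} = \frac{3524}{147} \cdot \frac{1}{17145} + \frac{3921}{4} \left(- \frac{1}{43150}\right) = \frac{3524}{2520315} - \frac{3921}{172600} = - \frac{1854782543}{87001273800}$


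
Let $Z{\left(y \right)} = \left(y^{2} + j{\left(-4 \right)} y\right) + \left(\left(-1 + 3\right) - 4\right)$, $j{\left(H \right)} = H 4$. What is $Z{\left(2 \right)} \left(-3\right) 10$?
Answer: $900$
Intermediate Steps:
$j{\left(H \right)} = 4 H$
$Z{\left(y \right)} = -2 + y^{2} - 16 y$ ($Z{\left(y \right)} = \left(y^{2} + 4 \left(-4\right) y\right) + \left(\left(-1 + 3\right) - 4\right) = \left(y^{2} - 16 y\right) + \left(2 - 4\right) = \left(y^{2} - 16 y\right) - 2 = -2 + y^{2} - 16 y$)
$Z{\left(2 \right)} \left(-3\right) 10 = \left(-2 + 2^{2} - 32\right) \left(-3\right) 10 = \left(-2 + 4 - 32\right) \left(-3\right) 10 = \left(-30\right) \left(-3\right) 10 = 90 \cdot 10 = 900$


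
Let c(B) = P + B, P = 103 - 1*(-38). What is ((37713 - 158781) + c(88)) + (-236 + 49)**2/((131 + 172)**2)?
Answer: -11094072782/91809 ≈ -1.2084e+5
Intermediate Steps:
P = 141 (P = 103 + 38 = 141)
c(B) = 141 + B
((37713 - 158781) + c(88)) + (-236 + 49)**2/((131 + 172)**2) = ((37713 - 158781) + (141 + 88)) + (-236 + 49)**2/((131 + 172)**2) = (-121068 + 229) + (-187)**2/(303**2) = -120839 + 34969/91809 = -11094072782/91809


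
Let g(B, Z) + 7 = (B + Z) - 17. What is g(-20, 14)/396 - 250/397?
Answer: -18485/26202 ≈ -0.70548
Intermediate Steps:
g(B, Z) = -24 + B + Z (g(B, Z) = -7 + ((B + Z) - 17) = -7 + (-17 + B + Z) = -24 + B + Z)
g(-20, 14)/396 - 250/397 = (-24 - 20 + 14)/396 - 250/397 = -30*1/396 - 250*1/397 = -5/66 - 250/397 = -18485/26202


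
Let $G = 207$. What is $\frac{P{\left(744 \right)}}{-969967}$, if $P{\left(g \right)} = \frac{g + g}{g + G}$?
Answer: $- \frac{496}{307479539} \approx -1.6131 \cdot 10^{-6}$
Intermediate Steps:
$P{\left(g \right)} = \frac{2 g}{207 + g}$ ($P{\left(g \right)} = \frac{g + g}{g + 207} = \frac{2 g}{207 + g}$)
$\frac{P{\left(744 \right)}}{-969967} = \frac{2 \cdot 744 \frac{1}{207 + 744}}{-969967} = 2 \cdot 744 \cdot \frac{1}{951} \left(- \frac{1}{969967}\right) = \frac{496}{317} \left(- \frac{1}{969967}\right) = - \frac{496}{307479539}$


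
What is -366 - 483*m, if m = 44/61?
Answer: -43578/61 ≈ -714.39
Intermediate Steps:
m = 44/61 (m = 44*(1/61) = 44/61 ≈ 0.72131)
-366 - 483*m = -366 - 483*44/61 = -366 - 21252/61 = -43578/61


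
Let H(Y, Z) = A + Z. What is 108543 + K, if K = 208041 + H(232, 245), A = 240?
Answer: 317069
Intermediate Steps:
H(Y, Z) = 240 + Z
K = 208526 (K = 208041 + (240 + 245) = 208041 + 485 = 208526)
108543 + K = 108543 + 208526 = 317069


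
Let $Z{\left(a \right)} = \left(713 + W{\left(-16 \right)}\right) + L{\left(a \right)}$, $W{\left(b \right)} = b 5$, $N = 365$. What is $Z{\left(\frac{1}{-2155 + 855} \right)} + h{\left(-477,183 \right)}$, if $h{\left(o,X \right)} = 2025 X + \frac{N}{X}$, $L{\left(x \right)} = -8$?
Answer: $\frac{67929965}{183} \approx 3.712 \cdot 10^{5}$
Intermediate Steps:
$W{\left(b \right)} = 5 b$
$Z{\left(a \right)} = 625$ ($Z{\left(a \right)} = \left(713 + 5 \left(-16\right)\right) - 8 = \left(713 - 80\right) - 8 = 633 - 8 = 625$)
$h{\left(o,X \right)} = \frac{365}{X} + 2025 X$ ($h{\left(o,X \right)} = 2025 X + \frac{365}{X} = \frac{365}{X} + 2025 X$)
$Z{\left(\frac{1}{-2155 + 855} \right)} + h{\left(-477,183 \right)} = 625 + \left(\frac{365}{183} + 2025 \cdot 183\right) = 625 + \left(365 \cdot \frac{1}{183} + 370575\right) = 625 + \left(\frac{365}{183} + 370575\right) = 625 + \frac{67815590}{183} = \frac{67929965}{183}$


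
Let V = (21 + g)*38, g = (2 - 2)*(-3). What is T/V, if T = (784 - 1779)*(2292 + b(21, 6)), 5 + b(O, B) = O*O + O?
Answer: -2735255/798 ≈ -3427.6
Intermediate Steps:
g = 0 (g = 0*(-3) = 0)
b(O, B) = -5 + O + O² (b(O, B) = -5 + (O*O + O) = -5 + (O² + O) = -5 + (O + O²) = -5 + O + O²)
V = 798 (V = (21 + 0)*38 = 21*38 = 798)
T = -2735255 (T = (784 - 1779)*(2292 + (-5 + 21 + 21²)) = -995*(2292 + (-5 + 21 + 441)) = -995*(2292 + 457) = -995*2749 = -2735255)
T/V = -2735255/798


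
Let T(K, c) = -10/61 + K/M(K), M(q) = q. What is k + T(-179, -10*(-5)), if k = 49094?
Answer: 2994785/61 ≈ 49095.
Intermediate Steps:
T(K, c) = 51/61 (T(K, c) = -10/61 + K/K = -10*1/61 + 1 = -10/61 + 1 = 51/61)
k + T(-179, -10*(-5)) = 49094 + 51/61 = 2994785/61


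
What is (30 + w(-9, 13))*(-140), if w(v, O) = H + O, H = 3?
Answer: -6440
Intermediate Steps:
w(v, O) = 3 + O
(30 + w(-9, 13))*(-140) = (30 + (3 + 13))*(-140) = (30 + 16)*(-140) = 46*(-140) = -6440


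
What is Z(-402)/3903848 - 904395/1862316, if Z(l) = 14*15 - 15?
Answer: -22629855515/46603837128 ≈ -0.48558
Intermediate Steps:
Z(l) = 195 (Z(l) = 210 - 15 = 195)
Z(-402)/3903848 - 904395/1862316 = 195/3903848 - 904395/1862316 = 195*(1/3903848) - 904395*1/1862316 = 15/300296 - 301465/620772 = -22629855515/46603837128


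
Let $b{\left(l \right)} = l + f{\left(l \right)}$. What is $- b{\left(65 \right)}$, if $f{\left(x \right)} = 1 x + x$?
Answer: $-195$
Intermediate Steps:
$f{\left(x \right)} = 2 x$ ($f{\left(x \right)} = x + x = 2 x$)
$b{\left(l \right)} = 3 l$ ($b{\left(l \right)} = l + 2 l = 3 l$)
$- b{\left(65 \right)} = - 3 \cdot 65 = \left(-1\right) 195 = -195$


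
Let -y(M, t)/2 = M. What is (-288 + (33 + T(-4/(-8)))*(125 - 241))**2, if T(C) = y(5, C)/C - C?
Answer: 3020644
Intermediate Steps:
y(M, t) = -2*M
T(C) = -C - 10/C (T(C) = (-2*5)/C - C = -10/C - C = -C - 10/C)
(-288 + (33 + T(-4/(-8)))*(125 - 241))**2 = (-288 + (33 + (-(-4)/(-8) - 10/((-4/(-8)))))*(125 - 241))**2 = (-288 + (33 + (-(-4)*(-1)/8 - 10/((-4*(-1/8)))))*(-116))**2 = (-288 + (33 + (-1*1/2 - 10/1/2))*(-116))**2 = (-288 + (33 + (-1/2 - 10*2))*(-116))**2 = (-288 + (33 + (-1/2 - 20))*(-116))**2 = (-288 + (33 - 41/2)*(-116))**2 = (-288 + (25/2)*(-116))**2 = (-288 - 1450)**2 = (-1738)**2 = 3020644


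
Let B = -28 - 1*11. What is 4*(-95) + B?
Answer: -419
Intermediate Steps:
B = -39 (B = -28 - 11 = -39)
4*(-95) + B = 4*(-95) - 39 = -380 - 39 = -419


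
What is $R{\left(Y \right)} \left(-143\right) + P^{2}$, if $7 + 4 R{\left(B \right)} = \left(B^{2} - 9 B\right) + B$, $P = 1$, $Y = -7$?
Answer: $- \frac{7005}{2} \approx -3502.5$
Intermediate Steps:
$R{\left(B \right)} = - \frac{7}{4} - 2 B + \frac{B^{2}}{4}$ ($R{\left(B \right)} = - \frac{7}{4} + \frac{\left(B^{2} - 9 B\right) + B}{4} = - \frac{7}{4} + \frac{B^{2} - 8 B}{4} = - \frac{7}{4} + \left(- 2 B + \frac{B^{2}}{4}\right) = - \frac{7}{4} - 2 B + \frac{B^{2}}{4}$)
$R{\left(Y \right)} \left(-143\right) + P^{2} = \left(- \frac{7}{4} - -14 + \frac{\left(-7\right)^{2}}{4}\right) \left(-143\right) + 1^{2} = \left(- \frac{7}{4} + 14 + \frac{1}{4} \cdot 49\right) \left(-143\right) + 1 = \left(- \frac{7}{4} + 14 + \frac{49}{4}\right) \left(-143\right) + 1 = \frac{49}{2} \left(-143\right) + 1 = - \frac{7007}{2} + 1 = - \frac{7005}{2}$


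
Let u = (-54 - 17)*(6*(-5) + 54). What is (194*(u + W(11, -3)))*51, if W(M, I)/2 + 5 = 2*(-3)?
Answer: -17077044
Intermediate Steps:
W(M, I) = -22 (W(M, I) = -10 + 2*(2*(-3)) = -10 + 2*(-6) = -10 - 12 = -22)
u = -1704 (u = -71*(-30 + 54) = -71*24 = -1704)
(194*(u + W(11, -3)))*51 = (194*(-1704 - 22))*51 = (194*(-1726))*51 = -334844*51 = -17077044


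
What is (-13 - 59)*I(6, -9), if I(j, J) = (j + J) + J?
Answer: 864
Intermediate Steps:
I(j, J) = j + 2*J (I(j, J) = (J + j) + J = j + 2*J)
(-13 - 59)*I(6, -9) = (-13 - 59)*(6 + 2*(-9)) = -72*(6 - 18) = -72*(-12) = 864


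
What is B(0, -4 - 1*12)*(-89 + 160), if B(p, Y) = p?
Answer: 0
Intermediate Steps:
B(0, -4 - 1*12)*(-89 + 160) = 0*(-89 + 160) = 0*71 = 0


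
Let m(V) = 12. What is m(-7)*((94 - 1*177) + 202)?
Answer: 1428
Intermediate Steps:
m(-7)*((94 - 1*177) + 202) = 12*((94 - 1*177) + 202) = 12*((94 - 177) + 202) = 12*(-83 + 202) = 12*119 = 1428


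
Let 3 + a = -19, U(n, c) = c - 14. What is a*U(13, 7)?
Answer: 154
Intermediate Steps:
U(n, c) = -14 + c
a = -22 (a = -3 - 19 = -22)
a*U(13, 7) = -22*(-14 + 7) = -22*(-7) = 154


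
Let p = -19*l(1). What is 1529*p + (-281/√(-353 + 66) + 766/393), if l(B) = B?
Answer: -11416277/393 + 281*I*√287/287 ≈ -29049.0 + 16.587*I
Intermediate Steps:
p = -19 (p = -19*1 = -19)
1529*p + (-281/√(-353 + 66) + 766/393) = 1529*(-19) + (-281/√(-353 + 66) + 766/393) = -29051 + (-281*(-I*√287/287) + 766*(1/393)) = -29051 + (-281*(-I*√287/287) + 766/393) = -29051 + (-(-281)*I*√287/287 + 766/393) = -29051 + (281*I*√287/287 + 766/393) = -29051 + (766/393 + 281*I*√287/287) = -11416277/393 + 281*I*√287/287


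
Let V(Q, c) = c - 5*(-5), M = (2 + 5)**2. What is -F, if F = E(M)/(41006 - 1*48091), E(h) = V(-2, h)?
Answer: 74/7085 ≈ 0.010445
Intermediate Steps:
M = 49 (M = 7**2 = 49)
V(Q, c) = 25 + c (V(Q, c) = c + 25 = 25 + c)
E(h) = 25 + h
F = -74/7085 (F = (25 + 49)/(41006 - 1*48091) = 74/(41006 - 48091) = 74/(-7085) = 74*(-1/7085) = -74/7085 ≈ -0.010445)
-F = -1*(-74/7085) = 74/7085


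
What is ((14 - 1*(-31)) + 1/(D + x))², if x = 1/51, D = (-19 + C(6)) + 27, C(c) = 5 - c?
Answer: 261177921/128164 ≈ 2037.8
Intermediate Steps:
D = 7 (D = (-19 + (5 - 1*6)) + 27 = (-19 + (5 - 6)) + 27 = (-19 - 1) + 27 = -20 + 27 = 7)
x = 1/51 ≈ 0.019608
((14 - 1*(-31)) + 1/(D + x))² = ((14 - 1*(-31)) + 1/(7 + 1/51))² = ((14 + 31) + 1/(358/51))² = (45 + 51/358)² = (16161/358)² = 261177921/128164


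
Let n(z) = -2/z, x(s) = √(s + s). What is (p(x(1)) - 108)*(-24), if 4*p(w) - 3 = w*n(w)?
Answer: 2586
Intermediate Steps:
x(s) = √2*√s (x(s) = √(2*s) = √2*√s)
p(w) = ¼ (p(w) = ¾ + (w*(-2/w))/4 = ¾ + (¼)*(-2) = ¾ - ½ = ¼)
(p(x(1)) - 108)*(-24) = (¼ - 108)*(-24) = -431/4*(-24) = 2586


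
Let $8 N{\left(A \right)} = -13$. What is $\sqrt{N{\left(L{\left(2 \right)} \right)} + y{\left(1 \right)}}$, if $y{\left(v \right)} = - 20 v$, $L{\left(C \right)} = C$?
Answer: $\frac{i \sqrt{346}}{4} \approx 4.6503 i$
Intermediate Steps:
$N{\left(A \right)} = - \frac{13}{8}$ ($N{\left(A \right)} = \frac{1}{8} \left(-13\right) = - \frac{13}{8}$)
$\sqrt{N{\left(L{\left(2 \right)} \right)} + y{\left(1 \right)}} = \sqrt{- \frac{13}{8} - 20} = \sqrt{- \frac{173}{8}} = \frac{i \sqrt{346}}{4}$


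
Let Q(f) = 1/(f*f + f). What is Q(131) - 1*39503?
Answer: -683085875/17292 ≈ -39503.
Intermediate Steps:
Q(f) = 1/(f + f²) (Q(f) = 1/(f² + f) = 1/(f + f²))
Q(131) - 1*39503 = 1/(131*(1 + 131)) - 1*39503 = (1/131)/132 - 39503 = (1/131)*(1/132) - 39503 = 1/17292 - 39503 = -683085875/17292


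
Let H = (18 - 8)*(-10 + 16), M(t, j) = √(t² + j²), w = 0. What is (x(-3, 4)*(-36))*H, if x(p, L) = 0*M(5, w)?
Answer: 0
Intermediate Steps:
M(t, j) = √(j² + t²)
x(p, L) = 0 (x(p, L) = 0*√(0² + 5²) = 0*√(0 + 25) = 0*√25 = 0*5 = 0)
H = 60 (H = 10*6 = 60)
(x(-3, 4)*(-36))*H = (0*(-36))*60 = 0*60 = 0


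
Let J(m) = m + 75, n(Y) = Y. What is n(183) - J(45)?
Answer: 63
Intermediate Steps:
J(m) = 75 + m
n(183) - J(45) = 183 - (75 + 45) = 183 - 1*120 = 183 - 120 = 63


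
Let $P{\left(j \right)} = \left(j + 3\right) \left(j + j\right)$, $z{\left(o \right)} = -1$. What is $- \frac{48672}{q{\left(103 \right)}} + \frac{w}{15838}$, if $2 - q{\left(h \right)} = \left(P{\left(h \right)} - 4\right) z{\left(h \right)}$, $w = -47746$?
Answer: $- \frac{50370925}{9605747} \approx -5.2438$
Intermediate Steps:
$P{\left(j \right)} = 2 j \left(3 + j\right)$ ($P{\left(j \right)} = \left(3 + j\right) 2 j = 2 j \left(3 + j\right)$)
$q{\left(h \right)} = -2 + 2 h \left(3 + h\right)$ ($q{\left(h \right)} = 2 - \left(2 h \left(3 + h\right) - 4\right) \left(-1\right) = 2 - \left(-4 + 2 h \left(3 + h\right)\right) \left(-1\right) = 2 - \left(4 - 2 h \left(3 + h\right)\right) = 2 + \left(-4 + 2 h \left(3 + h\right)\right) = -2 + 2 h \left(3 + h\right)$)
$- \frac{48672}{q{\left(103 \right)}} + \frac{w}{15838} = - \frac{48672}{-2 + 2 \cdot 103 \left(3 + 103\right)} - \frac{47746}{15838} = - \frac{48672}{-2 + 2 \cdot 103 \cdot 106} - \frac{23873}{7919} = - \frac{48672}{-2 + 21836} - \frac{23873}{7919} = - \frac{48672}{21834} - \frac{23873}{7919} = \left(-48672\right) \frac{1}{21834} - \frac{23873}{7919} = - \frac{2704}{1213} - \frac{23873}{7919} = - \frac{50370925}{9605747}$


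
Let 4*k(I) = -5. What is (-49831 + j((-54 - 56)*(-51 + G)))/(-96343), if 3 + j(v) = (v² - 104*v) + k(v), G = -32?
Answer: -25340783/29644 ≈ -854.84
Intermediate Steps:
k(I) = -5/4 (k(I) = (¼)*(-5) = -5/4)
j(v) = -17/4 + v² - 104*v (j(v) = -3 + ((v² - 104*v) - 5/4) = -3 + (-5/4 + v² - 104*v) = -17/4 + v² - 104*v)
(-49831 + j((-54 - 56)*(-51 + G)))/(-96343) = (-49831 + (-17/4 + ((-54 - 56)*(-51 - 32))² - 104*(-54 - 56)*(-51 - 32)))/(-96343) = (-49831 + (-17/4 + (-110*(-83))² - (-11440)*(-83)))*(-1/96343) = (-49831 + (-17/4 + 9130² - 104*9130))*(-1/96343) = (-49831 + (-17/4 + 83356900 - 949520))*(-1/96343) = (-49831 + 329629503/4)*(-1/96343) = (329430179/4)*(-1/96343) = -25340783/29644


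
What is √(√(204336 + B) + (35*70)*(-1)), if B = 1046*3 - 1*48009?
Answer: √(-2450 + √159465) ≈ 45.284*I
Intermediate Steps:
B = -44871 (B = 3138 - 48009 = -44871)
√(√(204336 + B) + (35*70)*(-1)) = √(√(204336 - 44871) + (35*70)*(-1)) = √(√159465 + 2450*(-1)) = √(√159465 - 2450) = √(-2450 + √159465)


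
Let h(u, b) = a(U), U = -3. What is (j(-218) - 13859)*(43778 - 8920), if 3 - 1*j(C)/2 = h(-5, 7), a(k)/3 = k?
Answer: -482260430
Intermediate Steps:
a(k) = 3*k
h(u, b) = -9 (h(u, b) = 3*(-3) = -9)
j(C) = 24 (j(C) = 6 - 2*(-9) = 6 + 18 = 24)
(j(-218) - 13859)*(43778 - 8920) = (24 - 13859)*(43778 - 8920) = -13835*34858 = -482260430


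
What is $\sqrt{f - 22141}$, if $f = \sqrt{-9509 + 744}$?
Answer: $\sqrt{-22141 + i \sqrt{8765}} \approx 0.3146 + 148.8 i$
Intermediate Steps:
$f = i \sqrt{8765}$ ($f = \sqrt{-8765} = i \sqrt{8765} \approx 93.622 i$)
$\sqrt{f - 22141} = \sqrt{i \sqrt{8765} - 22141} = \sqrt{-22141 + i \sqrt{8765}}$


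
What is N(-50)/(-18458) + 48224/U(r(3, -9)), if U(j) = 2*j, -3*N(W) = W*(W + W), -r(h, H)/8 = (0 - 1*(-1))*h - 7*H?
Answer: -1261873/27687 ≈ -45.576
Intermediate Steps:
r(h, H) = -8*h + 56*H (r(h, H) = -8*((0 - 1*(-1))*h - 7*H) = -8*((0 + 1)*h - 7*H) = -8*(1*h - 7*H) = -8*(h - 7*H) = -8*h + 56*H)
N(W) = -2*W²/3 (N(W) = -W*(W + W)/3 = -W*2*W/3 = -2*W²/3)
N(-50)/(-18458) + 48224/U(r(3, -9)) = -⅔*(-50)²/(-18458) + 48224/((2*(-8*3 + 56*(-9)))) = -⅔*2500*(-1/18458) + 48224/((2*(-24 - 504))) = -5000/3*(-1/18458) + 48224/((2*(-528))) = 2500/27687 + 48224/(-1056) = 2500/27687 + 48224*(-1/1056) = 2500/27687 - 137/3 = -1261873/27687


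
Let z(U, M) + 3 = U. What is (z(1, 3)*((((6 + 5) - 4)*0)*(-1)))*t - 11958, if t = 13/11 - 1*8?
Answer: -11958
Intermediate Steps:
z(U, M) = -3 + U
t = -75/11 (t = 13*(1/11) - 8 = 13/11 - 8 = -75/11 ≈ -6.8182)
(z(1, 3)*((((6 + 5) - 4)*0)*(-1)))*t - 11958 = ((-3 + 1)*((((6 + 5) - 4)*0)*(-1)))*(-75/11) - 11958 = -2*(11 - 4)*0*(-1)*(-75/11) - 11958 = -2*7*0*(-1)*(-75/11) - 11958 = -0*(-1)*(-75/11) - 11958 = -2*0*(-75/11) - 11958 = 0*(-75/11) - 11958 = 0 - 11958 = -11958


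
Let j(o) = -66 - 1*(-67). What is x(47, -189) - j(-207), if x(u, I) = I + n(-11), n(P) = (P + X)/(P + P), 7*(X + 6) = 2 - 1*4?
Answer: -2649/14 ≈ -189.21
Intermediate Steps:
X = -44/7 (X = -6 + (2 - 1*4)/7 = -6 + (2 - 4)/7 = -6 + (1/7)*(-2) = -6 - 2/7 = -44/7 ≈ -6.2857)
j(o) = 1 (j(o) = -66 + 67 = 1)
n(P) = (-44/7 + P)/(2*P) (n(P) = (P - 44/7)/(P + P) = (-44/7 + P)/((2*P)) = (-44/7 + P)*(1/(2*P)) = (-44/7 + P)/(2*P))
x(u, I) = 11/14 + I (x(u, I) = I + (1/14)*(-44 + 7*(-11))/(-11) = I + (1/14)*(-1/11)*(-44 - 77) = I + (1/14)*(-1/11)*(-121) = I + 11/14 = 11/14 + I)
x(47, -189) - j(-207) = (11/14 - 189) - 1*1 = -2635/14 - 1 = -2649/14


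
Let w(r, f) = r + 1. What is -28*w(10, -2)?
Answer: -308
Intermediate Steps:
w(r, f) = 1 + r
-28*w(10, -2) = -28*(1 + 10) = -28*11 = -308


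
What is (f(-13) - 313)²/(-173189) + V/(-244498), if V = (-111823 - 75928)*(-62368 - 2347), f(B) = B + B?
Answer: -48937847389001/984752654 ≈ -49696.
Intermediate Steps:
f(B) = 2*B
V = 12150305965 (V = -187751*(-64715) = 12150305965)
(f(-13) - 313)²/(-173189) + V/(-244498) = (2*(-13) - 313)²/(-173189) + 12150305965/(-244498) = (-26 - 313)²*(-1/173189) + 12150305965*(-1/244498) = (-339)²*(-1/173189) - 282565255/5686 = 114921*(-1/173189) - 282565255/5686 = -114921/173189 - 282565255/5686 = -48937847389001/984752654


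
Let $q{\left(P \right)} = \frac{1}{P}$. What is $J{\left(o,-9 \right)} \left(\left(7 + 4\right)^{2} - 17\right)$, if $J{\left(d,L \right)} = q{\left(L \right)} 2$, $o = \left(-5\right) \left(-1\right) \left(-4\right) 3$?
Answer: $- \frac{208}{9} \approx -23.111$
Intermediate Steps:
$o = -60$ ($o = 5 \left(-4\right) 3 = \left(-20\right) 3 = -60$)
$J{\left(d,L \right)} = \frac{2}{L}$ ($J{\left(d,L \right)} = \frac{1}{L} 2 = \frac{2}{L}$)
$J{\left(o,-9 \right)} \left(\left(7 + 4\right)^{2} - 17\right) = \frac{2}{-9} \left(\left(7 + 4\right)^{2} - 17\right) = 2 \left(- \frac{1}{9}\right) \left(11^{2} - 17\right) = - \frac{2 \left(121 - 17\right)}{9} = \left(- \frac{2}{9}\right) 104 = - \frac{208}{9}$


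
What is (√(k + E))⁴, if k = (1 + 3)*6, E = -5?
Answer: 361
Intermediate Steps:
k = 24 (k = 4*6 = 24)
(√(k + E))⁴ = (√(24 - 5))⁴ = (√19)⁴ = 361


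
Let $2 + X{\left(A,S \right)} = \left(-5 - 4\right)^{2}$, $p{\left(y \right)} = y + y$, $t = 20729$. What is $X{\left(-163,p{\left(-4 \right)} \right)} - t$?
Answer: $-20650$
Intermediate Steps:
$p{\left(y \right)} = 2 y$
$X{\left(A,S \right)} = 79$ ($X{\left(A,S \right)} = -2 + \left(-5 - 4\right)^{2} = -2 + \left(-9\right)^{2} = -2 + 81 = 79$)
$X{\left(-163,p{\left(-4 \right)} \right)} - t = 79 - 20729 = -20650$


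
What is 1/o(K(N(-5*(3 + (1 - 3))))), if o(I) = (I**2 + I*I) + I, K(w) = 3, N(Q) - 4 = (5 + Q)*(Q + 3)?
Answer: 1/21 ≈ 0.047619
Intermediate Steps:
N(Q) = 4 + (3 + Q)*(5 + Q) (N(Q) = 4 + (5 + Q)*(Q + 3) = 4 + (5 + Q)*(3 + Q) = 4 + (3 + Q)*(5 + Q))
o(I) = I + 2*I**2 (o(I) = (I**2 + I**2) + I = 2*I**2 + I = I + 2*I**2)
1/o(K(N(-5*(3 + (1 - 3))))) = 1/(3*(1 + 2*3)) = 1/(3*(1 + 6)) = 1/(3*7) = 1/21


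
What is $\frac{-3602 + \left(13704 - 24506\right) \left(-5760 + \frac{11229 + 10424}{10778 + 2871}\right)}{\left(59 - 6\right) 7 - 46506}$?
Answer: $- \frac{848951169076}{629696615} \approx -1348.2$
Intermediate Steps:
$\frac{-3602 + \left(13704 - 24506\right) \left(-5760 + \frac{11229 + 10424}{10778 + 2871}\right)}{\left(59 - 6\right) 7 - 46506} = \frac{-3602 - 10802 \left(-5760 + \frac{21653}{13649}\right)}{53 \cdot 7 - 46506} = \frac{-3602 - 10802 \left(-5760 + 21653 \cdot \frac{1}{13649}\right)}{371 - 46506} = \frac{-3602 - 10802 \left(-5760 + \frac{21653}{13649}\right)}{-46135} = \left(-3602 - - \frac{849000332774}{13649}\right) \left(- \frac{1}{46135}\right) = \left(-3602 + \frac{849000332774}{13649}\right) \left(- \frac{1}{46135}\right) = \frac{848951169076}{13649} \left(- \frac{1}{46135}\right) = - \frac{848951169076}{629696615}$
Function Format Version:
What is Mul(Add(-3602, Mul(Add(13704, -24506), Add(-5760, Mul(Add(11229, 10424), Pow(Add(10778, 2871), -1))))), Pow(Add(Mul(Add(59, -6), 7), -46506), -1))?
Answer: Rational(-848951169076, 629696615) ≈ -1348.2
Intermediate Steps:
Mul(Add(-3602, Mul(Add(13704, -24506), Add(-5760, Mul(Add(11229, 10424), Pow(Add(10778, 2871), -1))))), Pow(Add(Mul(Add(59, -6), 7), -46506), -1)) = Mul(Add(-3602, Mul(-10802, Add(-5760, Mul(21653, Pow(13649, -1))))), Pow(Add(Mul(53, 7), -46506), -1)) = Mul(Add(-3602, Mul(-10802, Add(-5760, Mul(21653, Rational(1, 13649))))), Pow(Add(371, -46506), -1)) = Mul(Add(-3602, Mul(-10802, Add(-5760, Rational(21653, 13649)))), Pow(-46135, -1)) = Mul(Add(-3602, Mul(-10802, Rational(-78596587, 13649))), Rational(-1, 46135)) = Mul(Add(-3602, Rational(849000332774, 13649)), Rational(-1, 46135)) = Mul(Rational(848951169076, 13649), Rational(-1, 46135)) = Rational(-848951169076, 629696615)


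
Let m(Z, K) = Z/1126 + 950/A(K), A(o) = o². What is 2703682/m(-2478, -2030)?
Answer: -125454451511788/102105205 ≈ -1.2287e+6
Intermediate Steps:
m(Z, K) = 950/K² + Z/1126 (m(Z, K) = Z/1126 + 950/(K²) = Z*(1/1126) + 950/K² = Z/1126 + 950/K² = 950/K² + Z/1126)
2703682/m(-2478, -2030) = 2703682/(950/(-2030)² + (1/1126)*(-2478)) = 2703682/(950*(1/4120900) - 1239/563) = 2703682/(19/82418 - 1239/563) = 2703682/(-102105205/46401334) = 2703682*(-46401334/102105205) = -125454451511788/102105205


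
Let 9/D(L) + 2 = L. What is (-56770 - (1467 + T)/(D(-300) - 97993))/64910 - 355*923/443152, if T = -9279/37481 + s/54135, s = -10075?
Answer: -278777089708316602066310563/172725222947035523744228400 ≈ -1.6140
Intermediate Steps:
D(L) = 9/(-2 + L)
T = -175987948/405806787 (T = -9279/37481 - 10075/54135 = -9279*1/37481 - 10075*1/54135 = -9279/37481 - 2015/10827 = -175987948/405806787 ≈ -0.43367)
(-56770 - (1467 + T)/(D(-300) - 97993))/64910 - 355*923/443152 = (-56770 - (1467 - 175987948/405806787)/(9/(-2 - 300) - 97993))/64910 - 355*923/443152 = (-56770 - 595142568581/(405806787*(9/(-302) - 97993)))*(1/64910) - 327665*1/443152 = (-56770 - 595142568581/(405806787*(9*(-1/302) - 97993)))*(1/64910) - 327665/443152 = (-56770 - 595142568581/(405806787*(-9/302 - 97993)))*(1/64910) - 327665/443152 = (-56770 - 595142568581/(405806787*(-29593895/302)))*(1/64910) - 327665/443152 = (-56770 - 595142568581*(-302)/(405806787*29593895))*(1/64910) - 327665/443152 = (-56770 - 1*(-179733055711462/12009403444765365))*(1/64910) - 327665/443152 = (-56770 + 179733055711462/12009403444765365)*(1/64910) - 327665/443152 = -681773653826274059588/12009403444765365*1/64910 - 327665/443152 = -340886826913137029794/389765188799859921075 - 327665/443152 = -278777089708316602066310563/172725222947035523744228400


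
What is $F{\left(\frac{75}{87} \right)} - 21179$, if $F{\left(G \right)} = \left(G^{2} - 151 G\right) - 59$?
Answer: $- \frac{17970008}{841} \approx -21367.0$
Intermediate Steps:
$F{\left(G \right)} = -59 + G^{2} - 151 G$
$F{\left(\frac{75}{87} \right)} - 21179 = \left(-59 + \left(\frac{75}{87}\right)^{2} - 151 \cdot \frac{75}{87}\right) - 21179 = \left(-59 + \left(75 \cdot \frac{1}{87}\right)^{2} - 151 \cdot 75 \cdot \frac{1}{87}\right) - 21179 = \left(-59 + \left(\frac{25}{29}\right)^{2} - \frac{3775}{29}\right) - 21179 = \left(-59 + \frac{625}{841} - \frac{3775}{29}\right) - 21179 = - \frac{158469}{841} - 21179 = - \frac{17970008}{841}$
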